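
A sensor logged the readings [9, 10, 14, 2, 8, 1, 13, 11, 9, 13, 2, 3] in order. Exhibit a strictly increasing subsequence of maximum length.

Patience tails give the LIS length; then backtrack through the dp parents:
9 → extends → [9]
10 → extends → [9, 10]
14 → extends → [9, 10, 14]
2 → replaces 9 → [2, 10, 14]
8 → replaces 10 → [2, 8, 14]
1 → replaces 2 → [1, 8, 14]
13 → replaces 14 → [1, 8, 13]
11 → replaces 13 → [1, 8, 11]
9 → replaces 11 → [1, 8, 9]
13 → extends → [1, 8, 9, 13]
2 → replaces 8 → [1, 2, 9, 13]
3 → replaces 9 → [1, 2, 3, 13]
Length 4; one witness is 9, 10, 11, 13.

9, 10, 11, 13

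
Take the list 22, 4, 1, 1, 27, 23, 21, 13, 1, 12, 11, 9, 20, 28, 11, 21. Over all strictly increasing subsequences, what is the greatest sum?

Let S[i] be the best sum of a strictly increasing subsequence ending at i:
i:      1  2  3  4  5  6  7  8  9 10 11 12 13 14 15 16
a[i]:  22  4  1  1 27 23 21 13  1 12 11  9 20 28 11 21
S:     22  4  1  1 49 45 25 17  1 16 15 13 37 77 24 58
Maximum is 77 (e.g. 22 + 27 + 28).

77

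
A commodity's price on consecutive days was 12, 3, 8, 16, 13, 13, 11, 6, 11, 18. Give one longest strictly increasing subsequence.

3, 8, 16, 18

Patience tails give the LIS length; then backtrack through the dp parents:
12 → extends → [12]
3 → replaces 12 → [3]
8 → extends → [3, 8]
16 → extends → [3, 8, 16]
13 → replaces 16 → [3, 8, 13]
13 → already a tail → [3, 8, 13]
11 → replaces 13 → [3, 8, 11]
6 → replaces 8 → [3, 6, 11]
11 → already a tail → [3, 6, 11]
18 → extends → [3, 6, 11, 18]
Length 4; one witness is 3, 8, 16, 18.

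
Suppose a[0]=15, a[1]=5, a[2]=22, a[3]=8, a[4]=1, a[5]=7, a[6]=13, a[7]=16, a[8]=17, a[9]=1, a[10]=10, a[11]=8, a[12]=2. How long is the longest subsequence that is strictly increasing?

5

Track the smallest tail for each achievable length (strict):
15 → extends → [15]
5 → replaces 15 → [5]
22 → extends → [5, 22]
8 → replaces 22 → [5, 8]
1 → replaces 5 → [1, 8]
7 → replaces 8 → [1, 7]
13 → extends → [1, 7, 13]
16 → extends → [1, 7, 13, 16]
17 → extends → [1, 7, 13, 16, 17]
1 → already a tail → [1, 7, 13, 16, 17]
10 → replaces 13 → [1, 7, 10, 16, 17]
8 → replaces 10 → [1, 7, 8, 16, 17]
2 → replaces 7 → [1, 2, 8, 16, 17]
Five tails, so the longest strictly increasing subsequence has length 5 (e.g. 5, 8, 13, 16, 17).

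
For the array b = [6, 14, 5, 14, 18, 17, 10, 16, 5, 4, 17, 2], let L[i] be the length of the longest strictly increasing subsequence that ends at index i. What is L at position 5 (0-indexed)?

dp[i] = 1 + max{dp[j] : j<i, b[j]<b[i]} (or 1 if no such j):
i:      0  1  2  3  4  5  6  7  8  9 10 11
b[i]:   6 14  5 14 18 17 10 16  5  4 17  2
dp:     1  2  1  2  3  3  2  3  1  1  4  1
At index 5 the value is 3.

3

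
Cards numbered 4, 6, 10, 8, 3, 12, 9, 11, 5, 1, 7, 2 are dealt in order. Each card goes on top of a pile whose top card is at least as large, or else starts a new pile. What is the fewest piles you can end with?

5

The minimum number of non-increasing subsequences covering a sequence equals the length of its longest strictly increasing subsequence.
LIS length is 5 (e.g. 4, 6, 8, 9, 11), so 5 piles are needed.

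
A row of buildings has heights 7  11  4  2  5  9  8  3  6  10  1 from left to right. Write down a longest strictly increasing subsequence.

4, 5, 9, 10

Patience tails give the LIS length; then backtrack through the dp parents:
7 → extends → [7]
11 → extends → [7, 11]
4 → replaces 7 → [4, 11]
2 → replaces 4 → [2, 11]
5 → replaces 11 → [2, 5]
9 → extends → [2, 5, 9]
8 → replaces 9 → [2, 5, 8]
3 → replaces 5 → [2, 3, 8]
6 → replaces 8 → [2, 3, 6]
10 → extends → [2, 3, 6, 10]
1 → replaces 2 → [1, 3, 6, 10]
Length 4; one witness is 4, 5, 9, 10.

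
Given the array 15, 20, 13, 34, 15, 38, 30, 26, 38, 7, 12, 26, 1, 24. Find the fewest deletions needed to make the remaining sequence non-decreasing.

9

Fewest deletions = n − (longest non-decreasing subsequence).
i:      1  2  3  4  5  6  7  8  9 10 11 12 13 14
a[i]:  15 20 13 34 15 38 30 26 38  7 12 26  1 24
dp:     1  2  1  3  2  4  3  3  5  1  2  4  1  3
max dp = 5, so deletions = 14 − 5 = 9.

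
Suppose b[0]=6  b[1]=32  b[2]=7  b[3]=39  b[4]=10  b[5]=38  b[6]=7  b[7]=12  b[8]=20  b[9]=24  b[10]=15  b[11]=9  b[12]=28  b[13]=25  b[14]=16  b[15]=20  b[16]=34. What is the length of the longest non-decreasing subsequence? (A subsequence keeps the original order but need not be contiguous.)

8

Let dp[i] be the length of the longest such subsequence ending at index i:
i:      0  1  2  3  4  5  6  7  8  9 10 11 12 13 14 15 16
b[i]:   6 32  7 39 10 38  7 12 20 24 15  9 28 25 16 20 34
dp:     1  2  2  3  3  4  3  4  5  6  5  4  7  7  6  7  8
Maximum dp value is 8.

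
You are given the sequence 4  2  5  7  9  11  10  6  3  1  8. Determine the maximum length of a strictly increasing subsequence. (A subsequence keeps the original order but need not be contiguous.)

Track the smallest tail for each achievable length (strict):
4 → extends → [4]
2 → replaces 4 → [2]
5 → extends → [2, 5]
7 → extends → [2, 5, 7]
9 → extends → [2, 5, 7, 9]
11 → extends → [2, 5, 7, 9, 11]
10 → replaces 11 → [2, 5, 7, 9, 10]
6 → replaces 7 → [2, 5, 6, 9, 10]
3 → replaces 5 → [2, 3, 6, 9, 10]
1 → replaces 2 → [1, 3, 6, 9, 10]
8 → replaces 9 → [1, 3, 6, 8, 10]
Five tails, so the longest strictly increasing subsequence has length 5 (e.g. 4, 5, 7, 9, 11).

5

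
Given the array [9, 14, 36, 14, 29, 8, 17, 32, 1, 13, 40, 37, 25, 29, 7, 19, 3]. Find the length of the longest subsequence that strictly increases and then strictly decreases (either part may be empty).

9

inc[i] = longest strictly increasing subsequence ending at i; dec[i] = longest strictly decreasing subsequence starting at i:
i:      1  2  3  4  5  6  7  8  9 10 11 12 13 14 15 16 17
a[i]:   9 14 36 14 29  8 17 32  1 13 40 37 25 29  7 19  3
inc:    1  2  3  2  3  1  3  4  1  2  5  5  4  5  2  4  2
dec:    4  4  6  4  5  3  4  4  1  3  5  4  3  3  2  2  1
Best peak at i=11 (value 40): inc=5, dec=5, length 5+5−1 = 9.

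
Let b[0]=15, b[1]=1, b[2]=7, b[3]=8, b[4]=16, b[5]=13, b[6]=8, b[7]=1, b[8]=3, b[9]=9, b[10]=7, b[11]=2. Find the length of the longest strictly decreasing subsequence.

Negate each value so 'decreasing' becomes 'increasing', then run patience tails on the negated sequence:
-15 → extends → [-15]
-1 → extends → [-15, -1]
-7 → replaces -1 → [-15, -7]
-8 → replaces -7 → [-15, -8]
-16 → replaces -15 → [-16, -8]
-13 → replaces -8 → [-16, -13]
-8 → extends → [-16, -13, -8]
-1 → extends → [-16, -13, -8, -1]
-3 → replaces -1 → [-16, -13, -8, -3]
-9 → replaces -8 → [-16, -13, -9, -3]
-7 → replaces -3 → [-16, -13, -9, -7]
-2 → extends → [-16, -13, -9, -7, -2]
Five tails, so the longest strictly decreasing subsequence of the original has length 5.

5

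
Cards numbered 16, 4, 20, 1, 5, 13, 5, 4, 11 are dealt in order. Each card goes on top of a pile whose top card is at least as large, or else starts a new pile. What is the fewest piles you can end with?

Place each on the leftmost legal pile:
16 → new pile 1 (tops now [16])
4 → pile 1 (tops now [4])
20 → new pile 2 (tops now [4, 20])
1 → pile 1 (tops now [1, 20])
5 → pile 2 (tops now [1, 5])
13 → new pile 3 (tops now [1, 5, 13])
5 → pile 2 (tops now [1, 5, 13])
4 → pile 2 (tops now [1, 4, 13])
11 → pile 3 (tops now [1, 4, 11])
Three piles.

3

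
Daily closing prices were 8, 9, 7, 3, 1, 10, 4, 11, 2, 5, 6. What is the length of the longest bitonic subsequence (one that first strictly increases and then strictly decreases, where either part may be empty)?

inc[i] = longest strictly increasing subsequence ending at i; dec[i] = longest strictly decreasing subsequence starting at i:
i:      1  2  3  4  5  6  7  8  9 10 11
a[i]:   8  9  7  3  1 10  4 11  2  5  6
inc:    1  2  1  1  1  3  2  4  2  3  4
dec:    4  4  3  2  1  3  2  2  1  1  1
Best peak at i=2 (value 9): inc=2, dec=4, length 2+4−1 = 5.

5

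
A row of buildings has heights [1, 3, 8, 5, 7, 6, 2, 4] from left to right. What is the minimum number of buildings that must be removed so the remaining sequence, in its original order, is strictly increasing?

Fewest deletions = n − (longest strictly increasing subsequence).
Patience tails:
1 → extends → [1]
3 → extends → [1, 3]
8 → extends → [1, 3, 8]
5 → replaces 8 → [1, 3, 5]
7 → extends → [1, 3, 5, 7]
6 → replaces 7 → [1, 3, 5, 6]
2 → replaces 3 → [1, 2, 5, 6]
4 → replaces 5 → [1, 2, 4, 6]
Longest strictly increasing subsequence has length 4, so deletions = 8 − 4 = 4.

4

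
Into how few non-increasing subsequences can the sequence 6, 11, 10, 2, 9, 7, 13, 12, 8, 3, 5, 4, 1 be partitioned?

The minimum number of non-increasing subsequences covering a sequence equals the length of its longest strictly increasing subsequence.
LIS length is 3 (e.g. 6, 11, 13), so 3 piles are needed.

3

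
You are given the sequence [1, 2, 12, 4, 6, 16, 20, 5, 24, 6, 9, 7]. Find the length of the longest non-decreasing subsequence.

7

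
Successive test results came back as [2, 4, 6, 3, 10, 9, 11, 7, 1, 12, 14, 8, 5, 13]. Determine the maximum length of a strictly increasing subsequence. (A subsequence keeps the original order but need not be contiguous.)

Track the smallest tail for each achievable length (strict):
2 → extends → [2]
4 → extends → [2, 4]
6 → extends → [2, 4, 6]
3 → replaces 4 → [2, 3, 6]
10 → extends → [2, 3, 6, 10]
9 → replaces 10 → [2, 3, 6, 9]
11 → extends → [2, 3, 6, 9, 11]
7 → replaces 9 → [2, 3, 6, 7, 11]
1 → replaces 2 → [1, 3, 6, 7, 11]
12 → extends → [1, 3, 6, 7, 11, 12]
14 → extends → [1, 3, 6, 7, 11, 12, 14]
8 → replaces 11 → [1, 3, 6, 7, 8, 12, 14]
5 → replaces 6 → [1, 3, 5, 7, 8, 12, 14]
13 → replaces 14 → [1, 3, 5, 7, 8, 12, 13]
Seven tails, so the longest strictly increasing subsequence has length 7 (e.g. 2, 4, 6, 10, 11, 12, 14).

7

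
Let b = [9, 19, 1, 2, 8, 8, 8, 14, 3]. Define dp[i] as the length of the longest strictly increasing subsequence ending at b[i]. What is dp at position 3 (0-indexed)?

2

dp[i] = 1 + max{dp[j] : j<i, b[j]<b[i]} (or 1 if no such j):
i:      0  1  2  3  4  5  6  7  8
b[i]:   9 19  1  2  8  8  8 14  3
dp:     1  2  1  2  3  3  3  4  3
At index 3 the value is 2.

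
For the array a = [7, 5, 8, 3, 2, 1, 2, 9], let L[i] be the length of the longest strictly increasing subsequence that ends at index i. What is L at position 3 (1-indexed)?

2

dp[i] = 1 + max{dp[j] : j<i, a[j]<a[i]} (or 1 if no such j):
i:     1 2 3 4 5 6 7 8
a[i]:  7 5 8 3 2 1 2 9
dp:    1 1 2 1 1 1 2 3
At index 3 the value is 2.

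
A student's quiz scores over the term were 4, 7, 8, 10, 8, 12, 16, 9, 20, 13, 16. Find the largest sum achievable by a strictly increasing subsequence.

Let S[i] be the best sum of a strictly increasing subsequence ending at i:
i:      1  2  3  4  5  6  7  8  9 10 11
a[i]:   4  7  8 10  8 12 16  9 20 13 16
S:      4 11 19 29 19 41 57 28 77 54 70
Maximum is 77 (e.g. 4 + 7 + 8 + 10 + 12 + 16 + 20).

77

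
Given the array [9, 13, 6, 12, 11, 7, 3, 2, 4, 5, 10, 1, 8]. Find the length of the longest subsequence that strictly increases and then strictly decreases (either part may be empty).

inc[i] = longest strictly increasing subsequence ending at i; dec[i] = longest strictly decreasing subsequence starting at i:
i:      1  2  3  4  5  6  7  8  9 10 11 12 13
a[i]:   9 13  6 12 11  7  3  2  4  5 10  1  8
inc:    1  2  1  2  2  2  1  1  2  3  4  1  4
dec:    5  7  4  6  5  4  3  2  2  2  2  1  1
Best peak at i=2 (value 13): inc=2, dec=7, length 2+7−1 = 8.

8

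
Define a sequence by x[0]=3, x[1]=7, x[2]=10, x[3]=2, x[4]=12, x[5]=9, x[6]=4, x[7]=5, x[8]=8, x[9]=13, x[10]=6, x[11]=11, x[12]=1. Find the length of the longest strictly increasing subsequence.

Let dp[i] be the length of the longest such subsequence ending at index i:
i:      0  1  2  3  4  5  6  7  8  9 10 11 12
x[i]:   3  7 10  2 12  9  4  5  8 13  6 11  1
dp:     1  2  3  1  4  3  2  3  4  5  4  5  1
Maximum dp value is 5.

5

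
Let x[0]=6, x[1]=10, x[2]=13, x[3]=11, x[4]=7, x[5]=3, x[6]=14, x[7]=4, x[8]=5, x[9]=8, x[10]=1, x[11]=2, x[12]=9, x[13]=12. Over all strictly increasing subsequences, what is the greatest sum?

Let S[i] be the best sum of a strictly increasing subsequence ending at i:
i:      0  1  2  3  4  5  6  7  8  9 10 11 12 13
x[i]:   6 10 13 11  7  3 14  4  5  8  1  2  9 12
S:      6 16 29 27 13  3 43  7 12 21  1  3 30 42
Maximum is 43 (e.g. 6 + 10 + 13 + 14).

43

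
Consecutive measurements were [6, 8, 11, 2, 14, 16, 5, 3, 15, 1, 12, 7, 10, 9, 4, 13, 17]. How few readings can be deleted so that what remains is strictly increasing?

Fewest deletions = n − (longest strictly increasing subsequence).
i:      1  2  3  4  5  6  7  8  9 10 11 12 13 14 15 16 17
a[i]:   6  8 11  2 14 16  5  3 15  1 12  7 10  9  4 13 17
dp:     1  2  3  1  4  5  2  2  5  1  4  3  4  4  3  5  6
max dp = 6, so deletions = 17 − 6 = 11.

11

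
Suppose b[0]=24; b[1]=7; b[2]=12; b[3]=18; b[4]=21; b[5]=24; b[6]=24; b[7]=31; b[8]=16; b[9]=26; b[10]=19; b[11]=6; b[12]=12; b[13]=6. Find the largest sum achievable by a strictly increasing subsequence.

Let S[i] be the best sum of a strictly increasing subsequence ending at i:
i:       0   1   2   3   4   5   6   7   8   9  10  11  12  13
b[i]:   24   7  12  18  21  24  24  31  16  26  19   6  12   6
S:      24   7  19  37  58  82  82 113  35 108  56   6  19   6
Maximum is 113 (e.g. 7 + 12 + 18 + 21 + 24 + 31).

113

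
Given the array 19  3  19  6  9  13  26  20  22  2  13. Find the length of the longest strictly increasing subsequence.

6

Let dp[i] be the length of the longest such subsequence ending at index i:
i:      1  2  3  4  5  6  7  8  9 10 11
a[i]:  19  3 19  6  9 13 26 20 22  2 13
dp:     1  1  2  2  3  4  5  5  6  1  4
Maximum dp value is 6.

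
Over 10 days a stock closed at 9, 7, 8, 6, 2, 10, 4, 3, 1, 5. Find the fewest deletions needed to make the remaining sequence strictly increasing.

Fewest deletions = n − (longest strictly increasing subsequence).
Patience tails:
9 → extends → [9]
7 → replaces 9 → [7]
8 → extends → [7, 8]
6 → replaces 7 → [6, 8]
2 → replaces 6 → [2, 8]
10 → extends → [2, 8, 10]
4 → replaces 8 → [2, 4, 10]
3 → replaces 4 → [2, 3, 10]
1 → replaces 2 → [1, 3, 10]
5 → replaces 10 → [1, 3, 5]
Longest strictly increasing subsequence has length 3, so deletions = 10 − 3 = 7.

7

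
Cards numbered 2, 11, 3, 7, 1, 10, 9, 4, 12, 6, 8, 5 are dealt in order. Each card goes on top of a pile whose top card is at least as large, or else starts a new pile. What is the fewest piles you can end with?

5

The minimum number of non-increasing subsequences covering a sequence equals the length of its longest strictly increasing subsequence.
LIS length is 5 (e.g. 2, 3, 7, 10, 12), so 5 piles are needed.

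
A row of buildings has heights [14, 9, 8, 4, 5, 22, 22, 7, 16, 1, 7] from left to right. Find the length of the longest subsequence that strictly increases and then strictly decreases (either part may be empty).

inc[i] = longest strictly increasing subsequence ending at i; dec[i] = longest strictly decreasing subsequence starting at i:
i:      1  2  3  4  5  6  7  8  9 10 11
a[i]:  14  9  8  4  5 22 22  7 16  1  7
inc:    1  1  1  1  2  3  3  3  4  1  3
dec:    5  4  3  2  2  3  3  2  2  1  1
Best peak at i=1 (value 14): inc=1, dec=5, length 1+5−1 = 5.

5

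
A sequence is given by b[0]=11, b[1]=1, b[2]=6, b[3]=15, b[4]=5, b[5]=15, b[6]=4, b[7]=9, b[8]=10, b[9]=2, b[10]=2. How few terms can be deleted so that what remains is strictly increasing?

Fewest deletions = n − (longest strictly increasing subsequence).
Patience tails:
11 → extends → [11]
1 → replaces 11 → [1]
6 → extends → [1, 6]
15 → extends → [1, 6, 15]
5 → replaces 6 → [1, 5, 15]
15 → already a tail → [1, 5, 15]
4 → replaces 5 → [1, 4, 15]
9 → replaces 15 → [1, 4, 9]
10 → extends → [1, 4, 9, 10]
2 → replaces 4 → [1, 2, 9, 10]
2 → already a tail → [1, 2, 9, 10]
Longest strictly increasing subsequence has length 4, so deletions = 11 − 4 = 7.

7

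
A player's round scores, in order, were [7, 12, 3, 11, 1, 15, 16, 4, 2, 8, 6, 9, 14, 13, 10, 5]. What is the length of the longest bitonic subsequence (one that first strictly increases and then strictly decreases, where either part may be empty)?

8

inc[i] = longest strictly increasing subsequence ending at i; dec[i] = longest strictly decreasing subsequence starting at i:
i:      1  2  3  4  5  6  7  8  9 10 11 12 13 14 15 16
a[i]:   7 12  3 11  1 15 16  4  2  8  6  9 14 13 10  5
inc:    1  2  1  2  1  3  4  2  2  3  3  4  5  5  5  3
dec:    3  5  2  4  1  5  5  2  1  3  2  2  4  3  2  1
Best peak at i=7 (value 16): inc=4, dec=5, length 4+5−1 = 8.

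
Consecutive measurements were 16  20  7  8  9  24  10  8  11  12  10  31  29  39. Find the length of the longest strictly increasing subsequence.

Track the smallest tail for each achievable length (strict):
16 → extends → [16]
20 → extends → [16, 20]
7 → replaces 16 → [7, 20]
8 → replaces 20 → [7, 8]
9 → extends → [7, 8, 9]
24 → extends → [7, 8, 9, 24]
10 → replaces 24 → [7, 8, 9, 10]
8 → already a tail → [7, 8, 9, 10]
11 → extends → [7, 8, 9, 10, 11]
12 → extends → [7, 8, 9, 10, 11, 12]
10 → already a tail → [7, 8, 9, 10, 11, 12]
31 → extends → [7, 8, 9, 10, 11, 12, 31]
29 → replaces 31 → [7, 8, 9, 10, 11, 12, 29]
39 → extends → [7, 8, 9, 10, 11, 12, 29, 39]
Eight tails, so the longest strictly increasing subsequence has length 8 (e.g. 7, 8, 9, 10, 11, 12, 31, 39).

8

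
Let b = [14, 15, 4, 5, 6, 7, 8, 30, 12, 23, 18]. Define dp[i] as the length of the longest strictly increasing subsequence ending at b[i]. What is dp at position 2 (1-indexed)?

dp[i] = 1 + max{dp[j] : j<i, b[j]<b[i]} (or 1 if no such j):
i:      1  2  3  4  5  6  7  8  9 10 11
b[i]:  14 15  4  5  6  7  8 30 12 23 18
dp:     1  2  1  2  3  4  5  6  6  7  7
At index 2 the value is 2.

2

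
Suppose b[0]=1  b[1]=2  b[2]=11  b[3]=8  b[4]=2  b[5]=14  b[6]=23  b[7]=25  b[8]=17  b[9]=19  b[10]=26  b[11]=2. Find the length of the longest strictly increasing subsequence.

Track the smallest tail for each achievable length (strict):
1 → extends → [1]
2 → extends → [1, 2]
11 → extends → [1, 2, 11]
8 → replaces 11 → [1, 2, 8]
2 → already a tail → [1, 2, 8]
14 → extends → [1, 2, 8, 14]
23 → extends → [1, 2, 8, 14, 23]
25 → extends → [1, 2, 8, 14, 23, 25]
17 → replaces 23 → [1, 2, 8, 14, 17, 25]
19 → replaces 25 → [1, 2, 8, 14, 17, 19]
26 → extends → [1, 2, 8, 14, 17, 19, 26]
2 → already a tail → [1, 2, 8, 14, 17, 19, 26]
Seven tails, so the longest strictly increasing subsequence has length 7 (e.g. 1, 2, 11, 14, 23, 25, 26).

7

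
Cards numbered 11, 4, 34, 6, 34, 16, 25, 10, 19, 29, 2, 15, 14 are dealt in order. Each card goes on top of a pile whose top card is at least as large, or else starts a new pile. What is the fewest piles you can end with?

Place each on the leftmost legal pile:
11 → new pile 1 (tops now [11])
4 → pile 1 (tops now [4])
34 → new pile 2 (tops now [4, 34])
6 → pile 2 (tops now [4, 6])
34 → new pile 3 (tops now [4, 6, 34])
16 → pile 3 (tops now [4, 6, 16])
25 → new pile 4 (tops now [4, 6, 16, 25])
10 → pile 3 (tops now [4, 6, 10, 25])
19 → pile 4 (tops now [4, 6, 10, 19])
29 → new pile 5 (tops now [4, 6, 10, 19, 29])
2 → pile 1 (tops now [2, 6, 10, 19, 29])
15 → pile 4 (tops now [2, 6, 10, 15, 29])
14 → pile 4 (tops now [2, 6, 10, 14, 29])
Five piles.

5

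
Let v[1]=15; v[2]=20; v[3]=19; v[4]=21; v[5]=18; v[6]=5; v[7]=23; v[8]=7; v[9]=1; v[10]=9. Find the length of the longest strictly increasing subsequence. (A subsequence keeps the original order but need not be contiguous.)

Track the smallest tail for each achievable length (strict):
15 → extends → [15]
20 → extends → [15, 20]
19 → replaces 20 → [15, 19]
21 → extends → [15, 19, 21]
18 → replaces 19 → [15, 18, 21]
5 → replaces 15 → [5, 18, 21]
23 → extends → [5, 18, 21, 23]
7 → replaces 18 → [5, 7, 21, 23]
1 → replaces 5 → [1, 7, 21, 23]
9 → replaces 21 → [1, 7, 9, 23]
Four tails, so the longest strictly increasing subsequence has length 4 (e.g. 15, 20, 21, 23).

4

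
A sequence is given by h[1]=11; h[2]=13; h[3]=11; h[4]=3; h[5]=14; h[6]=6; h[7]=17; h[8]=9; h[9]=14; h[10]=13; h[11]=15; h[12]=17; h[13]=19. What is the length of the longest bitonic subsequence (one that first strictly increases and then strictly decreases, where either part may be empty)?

inc[i] = longest strictly increasing subsequence ending at i; dec[i] = longest strictly decreasing subsequence starting at i:
i:      1  2  3  4  5  6  7  8  9 10 11 12 13
h[i]:  11 13 11  3 14  6 17  9 14 13 15 17 19
inc:    1  2  1  1  3  2  4  3  4  4  5  6  7
dec:    2  3  2  1  2  1  3  1  2  1  1  1  1
Best peak at i=13 (value 19): inc=7, dec=1, length 7+1−1 = 7.

7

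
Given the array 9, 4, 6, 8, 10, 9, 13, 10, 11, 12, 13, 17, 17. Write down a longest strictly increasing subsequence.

4, 6, 8, 9, 10, 11, 12, 13, 17

Patience tails give the LIS length; then backtrack through the dp parents:
9 → extends → [9]
4 → replaces 9 → [4]
6 → extends → [4, 6]
8 → extends → [4, 6, 8]
10 → extends → [4, 6, 8, 10]
9 → replaces 10 → [4, 6, 8, 9]
13 → extends → [4, 6, 8, 9, 13]
10 → replaces 13 → [4, 6, 8, 9, 10]
11 → extends → [4, 6, 8, 9, 10, 11]
12 → extends → [4, 6, 8, 9, 10, 11, 12]
13 → extends → [4, 6, 8, 9, 10, 11, 12, 13]
17 → extends → [4, 6, 8, 9, 10, 11, 12, 13, 17]
17 → already a tail → [4, 6, 8, 9, 10, 11, 12, 13, 17]
Length 9; one witness is 4, 6, 8, 9, 10, 11, 12, 13, 17.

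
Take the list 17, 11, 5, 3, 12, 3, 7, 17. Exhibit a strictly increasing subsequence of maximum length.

Patience tails give the LIS length; then backtrack through the dp parents:
17 → extends → [17]
11 → replaces 17 → [11]
5 → replaces 11 → [5]
3 → replaces 5 → [3]
12 → extends → [3, 12]
3 → already a tail → [3, 12]
7 → replaces 12 → [3, 7]
17 → extends → [3, 7, 17]
Length 3; one witness is 11, 12, 17.

11, 12, 17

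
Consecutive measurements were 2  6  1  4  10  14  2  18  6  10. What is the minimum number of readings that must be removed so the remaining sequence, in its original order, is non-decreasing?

5

Fewest deletions = n − (longest non-decreasing subsequence).
Patience tails:
2 → extends → [2]
6 → extends → [2, 6]
1 → replaces 2 → [1, 6]
4 → replaces 6 → [1, 4]
10 → extends → [1, 4, 10]
14 → extends → [1, 4, 10, 14]
2 → replaces 4 → [1, 2, 10, 14]
18 → extends → [1, 2, 10, 14, 18]
6 → replaces 10 → [1, 2, 6, 14, 18]
10 → replaces 14 → [1, 2, 6, 10, 18]
Longest non-decreasing subsequence has length 5, so deletions = 10 − 5 = 5.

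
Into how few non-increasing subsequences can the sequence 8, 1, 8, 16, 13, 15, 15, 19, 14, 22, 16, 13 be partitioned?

Place each on the leftmost legal pile:
8 → new pile 1 (tops now [8])
1 → pile 1 (tops now [1])
8 → new pile 2 (tops now [1, 8])
16 → new pile 3 (tops now [1, 8, 16])
13 → pile 3 (tops now [1, 8, 13])
15 → new pile 4 (tops now [1, 8, 13, 15])
15 → pile 4 (tops now [1, 8, 13, 15])
19 → new pile 5 (tops now [1, 8, 13, 15, 19])
14 → pile 4 (tops now [1, 8, 13, 14, 19])
22 → new pile 6 (tops now [1, 8, 13, 14, 19, 22])
16 → pile 5 (tops now [1, 8, 13, 14, 16, 22])
13 → pile 3 (tops now [1, 8, 13, 14, 16, 22])
Six piles.

6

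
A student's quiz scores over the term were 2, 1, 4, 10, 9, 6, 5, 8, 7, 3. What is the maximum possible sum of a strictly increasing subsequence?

Let S[i] be the best sum of a strictly increasing subsequence ending at i:
i:      1  2  3  4  5  6  7  8  9 10
a[i]:   2  1  4 10  9  6  5  8  7  3
S:      2  1  6 16 15 12 11 20 19  5
Maximum is 20 (e.g. 2 + 4 + 6 + 8).

20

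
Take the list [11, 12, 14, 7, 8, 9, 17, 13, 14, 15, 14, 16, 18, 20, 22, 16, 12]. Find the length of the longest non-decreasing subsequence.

10

Let dp[i] be the length of the longest such subsequence ending at index i:
i:      1  2  3  4  5  6  7  8  9 10 11 12 13 14 15 16 17
a[i]:  11 12 14  7  8  9 17 13 14 15 14 16 18 20 22 16 12
dp:     1  2  3  1  2  3  4  4  5  6  6  7  8  9 10  8  4
Maximum dp value is 10.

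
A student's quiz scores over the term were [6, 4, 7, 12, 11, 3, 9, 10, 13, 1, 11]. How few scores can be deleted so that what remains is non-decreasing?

6

Fewest deletions = n − (longest non-decreasing subsequence).
Patience tails:
6 → extends → [6]
4 → replaces 6 → [4]
7 → extends → [4, 7]
12 → extends → [4, 7, 12]
11 → replaces 12 → [4, 7, 11]
3 → replaces 4 → [3, 7, 11]
9 → replaces 11 → [3, 7, 9]
10 → extends → [3, 7, 9, 10]
13 → extends → [3, 7, 9, 10, 13]
1 → replaces 3 → [1, 7, 9, 10, 13]
11 → replaces 13 → [1, 7, 9, 10, 11]
Longest non-decreasing subsequence has length 5, so deletions = 11 − 5 = 6.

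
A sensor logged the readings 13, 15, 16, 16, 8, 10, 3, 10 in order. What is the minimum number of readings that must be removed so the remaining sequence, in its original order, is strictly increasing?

Fewest deletions = n − (longest strictly increasing subsequence).
i:      1  2  3  4  5  6  7  8
a[i]:  13 15 16 16  8 10  3 10
dp:     1  2  3  3  1  2  1  2
max dp = 3, so deletions = 8 − 3 = 5.

5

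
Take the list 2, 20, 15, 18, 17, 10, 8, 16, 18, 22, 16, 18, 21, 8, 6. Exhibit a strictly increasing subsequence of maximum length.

2, 15, 17, 18, 22

Patience tails give the LIS length; then backtrack through the dp parents:
2 → extends → [2]
20 → extends → [2, 20]
15 → replaces 20 → [2, 15]
18 → extends → [2, 15, 18]
17 → replaces 18 → [2, 15, 17]
10 → replaces 15 → [2, 10, 17]
8 → replaces 10 → [2, 8, 17]
16 → replaces 17 → [2, 8, 16]
18 → extends → [2, 8, 16, 18]
22 → extends → [2, 8, 16, 18, 22]
16 → already a tail → [2, 8, 16, 18, 22]
18 → already a tail → [2, 8, 16, 18, 22]
21 → replaces 22 → [2, 8, 16, 18, 21]
8 → already a tail → [2, 8, 16, 18, 21]
6 → replaces 8 → [2, 6, 16, 18, 21]
Length 5; one witness is 2, 15, 17, 18, 22.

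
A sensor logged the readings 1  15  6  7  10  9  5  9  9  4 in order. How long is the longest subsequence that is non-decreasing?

6

Track the smallest tail for each achievable length (allowing ties):
1 → extends → [1]
15 → extends → [1, 15]
6 → replaces 15 → [1, 6]
7 → extends → [1, 6, 7]
10 → extends → [1, 6, 7, 10]
9 → replaces 10 → [1, 6, 7, 9]
5 → replaces 6 → [1, 5, 7, 9]
9 → extends → [1, 5, 7, 9, 9]
9 → extends → [1, 5, 7, 9, 9, 9]
4 → replaces 5 → [1, 4, 7, 9, 9, 9]
Six tails, so the longest non-decreasing subsequence has length 6 (e.g. 1, 6, 7, 9, 9, 9).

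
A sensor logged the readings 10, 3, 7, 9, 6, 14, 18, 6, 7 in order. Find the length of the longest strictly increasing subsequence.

Track the smallest tail for each achievable length (strict):
10 → extends → [10]
3 → replaces 10 → [3]
7 → extends → [3, 7]
9 → extends → [3, 7, 9]
6 → replaces 7 → [3, 6, 9]
14 → extends → [3, 6, 9, 14]
18 → extends → [3, 6, 9, 14, 18]
6 → already a tail → [3, 6, 9, 14, 18]
7 → replaces 9 → [3, 6, 7, 14, 18]
Five tails, so the longest strictly increasing subsequence has length 5 (e.g. 3, 7, 9, 14, 18).

5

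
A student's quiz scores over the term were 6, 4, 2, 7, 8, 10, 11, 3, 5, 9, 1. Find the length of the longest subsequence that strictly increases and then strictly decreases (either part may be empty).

inc[i] = longest strictly increasing subsequence ending at i; dec[i] = longest strictly decreasing subsequence starting at i:
i:      1  2  3  4  5  6  7  8  9 10 11
a[i]:   6  4  2  7  8 10 11  3  5  9  1
inc:    1  1  1  2  3  4  5  2  3  4  1
dec:    4  3  2  3  3  3  3  2  2  2  1
Best peak at i=7 (value 11): inc=5, dec=3, length 5+3−1 = 7.

7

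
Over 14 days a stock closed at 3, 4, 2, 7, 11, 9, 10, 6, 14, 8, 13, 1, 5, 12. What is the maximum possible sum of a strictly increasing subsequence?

Let S[i] be the best sum of a strictly increasing subsequence ending at i:
i:      1  2  3  4  5  6  7  8  9 10 11 12 13 14
a[i]:   3  4  2  7 11  9 10  6 14  8 13  1  5 12
S:      3  7  2 14 25 23 33 13 47 22 46  1 12 45
Maximum is 47 (e.g. 3 + 4 + 7 + 9 + 10 + 14).

47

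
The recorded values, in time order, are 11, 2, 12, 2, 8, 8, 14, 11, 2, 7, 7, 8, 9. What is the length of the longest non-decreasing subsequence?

7

Track the smallest tail for each achievable length (allowing ties):
11 → extends → [11]
2 → replaces 11 → [2]
12 → extends → [2, 12]
2 → replaces 12 → [2, 2]
8 → extends → [2, 2, 8]
8 → extends → [2, 2, 8, 8]
14 → extends → [2, 2, 8, 8, 14]
11 → replaces 14 → [2, 2, 8, 8, 11]
2 → replaces 8 → [2, 2, 2, 8, 11]
7 → replaces 8 → [2, 2, 2, 7, 11]
7 → replaces 11 → [2, 2, 2, 7, 7]
8 → extends → [2, 2, 2, 7, 7, 8]
9 → extends → [2, 2, 2, 7, 7, 8, 9]
Seven tails, so the longest non-decreasing subsequence has length 7 (e.g. 2, 2, 2, 7, 7, 8, 9).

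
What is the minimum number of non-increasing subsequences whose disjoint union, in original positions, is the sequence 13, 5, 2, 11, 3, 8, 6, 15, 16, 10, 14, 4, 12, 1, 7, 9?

5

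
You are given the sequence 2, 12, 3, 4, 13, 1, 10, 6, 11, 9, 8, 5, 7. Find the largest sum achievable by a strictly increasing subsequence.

30

Let S[i] be the best sum of a strictly increasing subsequence ending at i:
i:      1  2  3  4  5  6  7  8  9 10 11 12 13
a[i]:   2 12  3  4 13  1 10  6 11  9  8  5  7
S:      2 14  5  9 27  1 19 15 30 24 23 14 22
Maximum is 30 (e.g. 2 + 3 + 4 + 10 + 11).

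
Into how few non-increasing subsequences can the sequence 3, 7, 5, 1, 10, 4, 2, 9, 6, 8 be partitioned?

4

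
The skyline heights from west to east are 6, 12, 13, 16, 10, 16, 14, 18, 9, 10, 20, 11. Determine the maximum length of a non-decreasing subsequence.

Track the smallest tail for each achievable length (allowing ties):
6 → extends → [6]
12 → extends → [6, 12]
13 → extends → [6, 12, 13]
16 → extends → [6, 12, 13, 16]
10 → replaces 12 → [6, 10, 13, 16]
16 → extends → [6, 10, 13, 16, 16]
14 → replaces 16 → [6, 10, 13, 14, 16]
18 → extends → [6, 10, 13, 14, 16, 18]
9 → replaces 10 → [6, 9, 13, 14, 16, 18]
10 → replaces 13 → [6, 9, 10, 14, 16, 18]
20 → extends → [6, 9, 10, 14, 16, 18, 20]
11 → replaces 14 → [6, 9, 10, 11, 16, 18, 20]
Seven tails, so the longest non-decreasing subsequence has length 7 (e.g. 6, 12, 13, 16, 16, 18, 20).

7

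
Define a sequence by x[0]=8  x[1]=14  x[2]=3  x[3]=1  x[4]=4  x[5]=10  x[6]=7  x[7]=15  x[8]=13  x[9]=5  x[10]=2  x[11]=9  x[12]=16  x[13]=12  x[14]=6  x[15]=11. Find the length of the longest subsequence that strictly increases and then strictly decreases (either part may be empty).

inc[i] = longest strictly increasing subsequence ending at i; dec[i] = longest strictly decreasing subsequence starting at i:
i:      0  1  2  3  4  5  6  7  8  9 10 11 12 13 14 15
x[i]:   8 14  3  1  4 10  7 15 13  5  2  9 16 12  6 11
inc:    1  2  1  1  2  3  3  4  4  3  2  4  5  5  4  5
dec:    4  5  2  1  2  4  3  4  3  2  1  2  3  2  1  1
Best peak at i=7 (value 15): inc=4, dec=4, length 4+4−1 = 7.

7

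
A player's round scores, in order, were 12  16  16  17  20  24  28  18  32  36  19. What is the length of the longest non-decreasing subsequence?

Track the smallest tail for each achievable length (allowing ties):
12 → extends → [12]
16 → extends → [12, 16]
16 → extends → [12, 16, 16]
17 → extends → [12, 16, 16, 17]
20 → extends → [12, 16, 16, 17, 20]
24 → extends → [12, 16, 16, 17, 20, 24]
28 → extends → [12, 16, 16, 17, 20, 24, 28]
18 → replaces 20 → [12, 16, 16, 17, 18, 24, 28]
32 → extends → [12, 16, 16, 17, 18, 24, 28, 32]
36 → extends → [12, 16, 16, 17, 18, 24, 28, 32, 36]
19 → replaces 24 → [12, 16, 16, 17, 18, 19, 28, 32, 36]
Nine tails, so the longest non-decreasing subsequence has length 9 (e.g. 12, 16, 16, 17, 20, 24, 28, 32, 36).

9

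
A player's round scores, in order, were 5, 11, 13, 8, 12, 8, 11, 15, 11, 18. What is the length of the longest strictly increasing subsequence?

5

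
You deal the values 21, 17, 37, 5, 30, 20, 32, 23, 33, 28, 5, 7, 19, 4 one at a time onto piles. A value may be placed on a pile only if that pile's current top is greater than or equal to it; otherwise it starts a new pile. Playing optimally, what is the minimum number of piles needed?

4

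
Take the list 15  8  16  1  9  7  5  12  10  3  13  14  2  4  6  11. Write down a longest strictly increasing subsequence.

8, 9, 12, 13, 14

Patience tails give the LIS length; then backtrack through the dp parents:
15 → extends → [15]
8 → replaces 15 → [8]
16 → extends → [8, 16]
1 → replaces 8 → [1, 16]
9 → replaces 16 → [1, 9]
7 → replaces 9 → [1, 7]
5 → replaces 7 → [1, 5]
12 → extends → [1, 5, 12]
10 → replaces 12 → [1, 5, 10]
3 → replaces 5 → [1, 3, 10]
13 → extends → [1, 3, 10, 13]
14 → extends → [1, 3, 10, 13, 14]
2 → replaces 3 → [1, 2, 10, 13, 14]
4 → replaces 10 → [1, 2, 4, 13, 14]
6 → replaces 13 → [1, 2, 4, 6, 14]
11 → replaces 14 → [1, 2, 4, 6, 11]
Length 5; one witness is 8, 9, 12, 13, 14.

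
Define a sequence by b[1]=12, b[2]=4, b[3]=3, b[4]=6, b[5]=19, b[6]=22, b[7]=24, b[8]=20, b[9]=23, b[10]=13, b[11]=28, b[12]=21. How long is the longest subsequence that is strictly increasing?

6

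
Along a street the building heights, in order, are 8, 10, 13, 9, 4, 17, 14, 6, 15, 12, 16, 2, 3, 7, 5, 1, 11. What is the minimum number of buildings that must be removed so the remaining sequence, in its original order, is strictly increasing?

Fewest deletions = n − (longest strictly increasing subsequence).
Patience tails:
8 → extends → [8]
10 → extends → [8, 10]
13 → extends → [8, 10, 13]
9 → replaces 10 → [8, 9, 13]
4 → replaces 8 → [4, 9, 13]
17 → extends → [4, 9, 13, 17]
14 → replaces 17 → [4, 9, 13, 14]
6 → replaces 9 → [4, 6, 13, 14]
15 → extends → [4, 6, 13, 14, 15]
12 → replaces 13 → [4, 6, 12, 14, 15]
16 → extends → [4, 6, 12, 14, 15, 16]
2 → replaces 4 → [2, 6, 12, 14, 15, 16]
3 → replaces 6 → [2, 3, 12, 14, 15, 16]
7 → replaces 12 → [2, 3, 7, 14, 15, 16]
5 → replaces 7 → [2, 3, 5, 14, 15, 16]
1 → replaces 2 → [1, 3, 5, 14, 15, 16]
11 → replaces 14 → [1, 3, 5, 11, 15, 16]
Longest strictly increasing subsequence has length 6, so deletions = 17 − 6 = 11.

11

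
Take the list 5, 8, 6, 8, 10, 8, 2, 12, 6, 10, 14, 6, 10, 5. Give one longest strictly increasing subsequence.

5, 6, 8, 10, 12, 14

Patience tails give the LIS length; then backtrack through the dp parents:
5 → extends → [5]
8 → extends → [5, 8]
6 → replaces 8 → [5, 6]
8 → extends → [5, 6, 8]
10 → extends → [5, 6, 8, 10]
8 → already a tail → [5, 6, 8, 10]
2 → replaces 5 → [2, 6, 8, 10]
12 → extends → [2, 6, 8, 10, 12]
6 → already a tail → [2, 6, 8, 10, 12]
10 → already a tail → [2, 6, 8, 10, 12]
14 → extends → [2, 6, 8, 10, 12, 14]
6 → already a tail → [2, 6, 8, 10, 12, 14]
10 → already a tail → [2, 6, 8, 10, 12, 14]
5 → replaces 6 → [2, 5, 8, 10, 12, 14]
Length 6; one witness is 5, 6, 8, 10, 12, 14.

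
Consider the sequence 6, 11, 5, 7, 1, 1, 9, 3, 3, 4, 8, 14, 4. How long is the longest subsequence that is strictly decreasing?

4

Negate each value so 'decreasing' becomes 'increasing', then run patience tails on the negated sequence:
-6 → extends → [-6]
-11 → replaces -6 → [-11]
-5 → extends → [-11, -5]
-7 → replaces -5 → [-11, -7]
-1 → extends → [-11, -7, -1]
-1 → already a tail → [-11, -7, -1]
-9 → replaces -7 → [-11, -9, -1]
-3 → replaces -1 → [-11, -9, -3]
-3 → already a tail → [-11, -9, -3]
-4 → replaces -3 → [-11, -9, -4]
-8 → replaces -4 → [-11, -9, -8]
-14 → replaces -11 → [-14, -9, -8]
-4 → extends → [-14, -9, -8, -4]
Four tails, so the longest strictly decreasing subsequence of the original has length 4.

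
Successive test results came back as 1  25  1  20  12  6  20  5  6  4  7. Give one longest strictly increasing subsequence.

1, 5, 6, 7

Patience tails give the LIS length; then backtrack through the dp parents:
1 → extends → [1]
25 → extends → [1, 25]
1 → already a tail → [1, 25]
20 → replaces 25 → [1, 20]
12 → replaces 20 → [1, 12]
6 → replaces 12 → [1, 6]
20 → extends → [1, 6, 20]
5 → replaces 6 → [1, 5, 20]
6 → replaces 20 → [1, 5, 6]
4 → replaces 5 → [1, 4, 6]
7 → extends → [1, 4, 6, 7]
Length 4; one witness is 1, 5, 6, 7.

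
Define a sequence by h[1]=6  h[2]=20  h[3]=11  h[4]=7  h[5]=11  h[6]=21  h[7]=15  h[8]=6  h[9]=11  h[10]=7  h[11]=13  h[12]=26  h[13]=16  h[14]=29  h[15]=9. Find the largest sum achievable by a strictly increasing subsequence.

Let S[i] be the best sum of a strictly increasing subsequence ending at i:
i:       1   2   3   4   5   6   7   8   9  10  11  12  13  14  15
h[i]:    6  20  11   7  11  21  15   6  11   7  13  26  16  29   9
S:       6  26  17  13  24  47  39   6  24  13  37  73  55 102  22
Maximum is 102 (e.g. 6 + 20 + 21 + 26 + 29).

102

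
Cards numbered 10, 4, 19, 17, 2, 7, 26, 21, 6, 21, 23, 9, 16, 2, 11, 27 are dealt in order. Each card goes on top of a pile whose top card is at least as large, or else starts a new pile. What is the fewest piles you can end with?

Place each on the leftmost legal pile:
10 → new pile 1 (tops now [10])
4 → pile 1 (tops now [4])
19 → new pile 2 (tops now [4, 19])
17 → pile 2 (tops now [4, 17])
2 → pile 1 (tops now [2, 17])
7 → pile 2 (tops now [2, 7])
26 → new pile 3 (tops now [2, 7, 26])
21 → pile 3 (tops now [2, 7, 21])
6 → pile 2 (tops now [2, 6, 21])
21 → pile 3 (tops now [2, 6, 21])
23 → new pile 4 (tops now [2, 6, 21, 23])
9 → pile 3 (tops now [2, 6, 9, 23])
16 → pile 4 (tops now [2, 6, 9, 16])
2 → pile 1 (tops now [2, 6, 9, 16])
11 → pile 4 (tops now [2, 6, 9, 11])
27 → new pile 5 (tops now [2, 6, 9, 11, 27])
Five piles.

5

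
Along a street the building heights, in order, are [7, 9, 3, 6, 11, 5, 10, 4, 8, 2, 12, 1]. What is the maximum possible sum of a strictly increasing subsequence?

Let S[i] be the best sum of a strictly increasing subsequence ending at i:
i:      1  2  3  4  5  6  7  8  9 10 11 12
a[i]:   7  9  3  6 11  5 10  4  8  2 12  1
S:      7 16  3  9 27  8 26  7 17  2 39  1
Maximum is 39 (e.g. 7 + 9 + 11 + 12).

39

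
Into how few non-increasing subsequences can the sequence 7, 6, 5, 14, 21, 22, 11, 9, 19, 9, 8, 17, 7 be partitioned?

4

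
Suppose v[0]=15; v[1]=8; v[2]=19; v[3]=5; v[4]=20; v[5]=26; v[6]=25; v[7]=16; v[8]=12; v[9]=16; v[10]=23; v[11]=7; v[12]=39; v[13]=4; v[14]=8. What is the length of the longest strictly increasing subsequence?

5

Track the smallest tail for each achievable length (strict):
15 → extends → [15]
8 → replaces 15 → [8]
19 → extends → [8, 19]
5 → replaces 8 → [5, 19]
20 → extends → [5, 19, 20]
26 → extends → [5, 19, 20, 26]
25 → replaces 26 → [5, 19, 20, 25]
16 → replaces 19 → [5, 16, 20, 25]
12 → replaces 16 → [5, 12, 20, 25]
16 → replaces 20 → [5, 12, 16, 25]
23 → replaces 25 → [5, 12, 16, 23]
7 → replaces 12 → [5, 7, 16, 23]
39 → extends → [5, 7, 16, 23, 39]
4 → replaces 5 → [4, 7, 16, 23, 39]
8 → replaces 16 → [4, 7, 8, 23, 39]
Five tails, so the longest strictly increasing subsequence has length 5 (e.g. 15, 19, 20, 26, 39).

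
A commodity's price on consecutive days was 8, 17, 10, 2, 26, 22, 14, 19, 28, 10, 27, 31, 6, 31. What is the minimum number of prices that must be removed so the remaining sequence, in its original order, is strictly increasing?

8

Fewest deletions = n − (longest strictly increasing subsequence).
Patience tails:
8 → extends → [8]
17 → extends → [8, 17]
10 → replaces 17 → [8, 10]
2 → replaces 8 → [2, 10]
26 → extends → [2, 10, 26]
22 → replaces 26 → [2, 10, 22]
14 → replaces 22 → [2, 10, 14]
19 → extends → [2, 10, 14, 19]
28 → extends → [2, 10, 14, 19, 28]
10 → already a tail → [2, 10, 14, 19, 28]
27 → replaces 28 → [2, 10, 14, 19, 27]
31 → extends → [2, 10, 14, 19, 27, 31]
6 → replaces 10 → [2, 6, 14, 19, 27, 31]
31 → already a tail → [2, 6, 14, 19, 27, 31]
Longest strictly increasing subsequence has length 6, so deletions = 14 − 6 = 8.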